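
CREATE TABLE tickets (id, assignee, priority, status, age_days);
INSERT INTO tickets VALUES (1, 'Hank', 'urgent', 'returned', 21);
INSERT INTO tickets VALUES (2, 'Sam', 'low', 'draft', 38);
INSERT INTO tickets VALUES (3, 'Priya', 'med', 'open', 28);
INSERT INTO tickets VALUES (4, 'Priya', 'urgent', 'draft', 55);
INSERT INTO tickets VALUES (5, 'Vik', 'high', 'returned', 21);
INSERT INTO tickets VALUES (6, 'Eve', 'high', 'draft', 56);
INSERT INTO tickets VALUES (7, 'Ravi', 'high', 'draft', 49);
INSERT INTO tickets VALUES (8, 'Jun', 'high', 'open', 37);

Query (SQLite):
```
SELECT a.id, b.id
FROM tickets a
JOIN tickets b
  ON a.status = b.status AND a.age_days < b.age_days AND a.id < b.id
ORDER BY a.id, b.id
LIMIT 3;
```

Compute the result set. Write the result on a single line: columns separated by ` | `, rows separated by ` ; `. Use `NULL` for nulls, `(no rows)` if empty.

2 | 4 ; 2 | 6 ; 2 | 7

Pairs (a,b) with same status, a.age_days < b.age_days, a.id < b.id.
status groups: draft:{2,4,6,7} open:{3,8} returned:{1,5}
Ordered by (a.id, b.id); first 3.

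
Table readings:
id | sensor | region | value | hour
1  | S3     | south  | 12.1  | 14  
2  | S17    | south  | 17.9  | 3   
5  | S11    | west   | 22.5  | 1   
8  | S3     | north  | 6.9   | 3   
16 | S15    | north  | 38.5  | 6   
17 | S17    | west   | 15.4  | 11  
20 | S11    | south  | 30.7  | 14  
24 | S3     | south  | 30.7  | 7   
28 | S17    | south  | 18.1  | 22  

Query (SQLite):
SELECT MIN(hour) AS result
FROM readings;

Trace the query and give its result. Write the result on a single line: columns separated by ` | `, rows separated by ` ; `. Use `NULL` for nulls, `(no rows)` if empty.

1

All hour values: [14, 3, 1, 3, 6, 11, 14, 7, 22].
MIN of non-NULL values = 1.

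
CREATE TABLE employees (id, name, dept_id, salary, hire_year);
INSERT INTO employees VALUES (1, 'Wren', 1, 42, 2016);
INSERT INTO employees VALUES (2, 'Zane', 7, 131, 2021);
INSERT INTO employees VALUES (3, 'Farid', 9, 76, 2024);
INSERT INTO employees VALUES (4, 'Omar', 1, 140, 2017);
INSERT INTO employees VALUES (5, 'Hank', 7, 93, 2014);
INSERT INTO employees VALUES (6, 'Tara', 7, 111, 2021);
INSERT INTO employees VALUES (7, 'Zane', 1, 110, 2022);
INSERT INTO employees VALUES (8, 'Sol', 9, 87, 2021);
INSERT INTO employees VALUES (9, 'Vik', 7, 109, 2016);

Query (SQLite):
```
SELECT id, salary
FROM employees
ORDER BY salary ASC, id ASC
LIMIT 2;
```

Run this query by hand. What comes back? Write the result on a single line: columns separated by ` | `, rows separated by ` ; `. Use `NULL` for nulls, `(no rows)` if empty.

1 | 42 ; 3 | 76

Sort by salary asc, tiebreak id asc: (42, id=1), (76, id=3), (87, id=8), (93, id=5), (109, id=9) …. Take first 2.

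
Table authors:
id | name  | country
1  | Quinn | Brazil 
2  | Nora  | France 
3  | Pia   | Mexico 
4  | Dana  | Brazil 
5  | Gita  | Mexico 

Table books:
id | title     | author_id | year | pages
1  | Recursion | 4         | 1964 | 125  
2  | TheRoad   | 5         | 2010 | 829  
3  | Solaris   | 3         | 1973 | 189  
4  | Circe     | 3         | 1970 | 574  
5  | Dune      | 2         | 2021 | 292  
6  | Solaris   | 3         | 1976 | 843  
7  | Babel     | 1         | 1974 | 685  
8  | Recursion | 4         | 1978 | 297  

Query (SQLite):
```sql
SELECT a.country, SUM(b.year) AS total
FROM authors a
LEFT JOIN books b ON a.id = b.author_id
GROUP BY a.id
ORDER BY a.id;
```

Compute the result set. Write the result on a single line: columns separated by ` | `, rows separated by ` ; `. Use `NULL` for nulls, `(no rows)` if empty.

LEFT JOIN keeps every authors row; unmatched ones get NULL for books columns.
Group by authors.id and compute SUM(b.year). SUM over an all-NULL group is NULL.
  1: ids {7} → SUM(b.year)=1974
  2: ids {5} → SUM(b.year)=2021
  3: ids {3, 4, 6} → SUM(b.year)=5919
  4: ids {1, 8} → SUM(b.year)=3942
  5: ids {2} → SUM(b.year)=2010

Brazil | 1974 ; France | 2021 ; Mexico | 5919 ; Brazil | 3942 ; Mexico | 2010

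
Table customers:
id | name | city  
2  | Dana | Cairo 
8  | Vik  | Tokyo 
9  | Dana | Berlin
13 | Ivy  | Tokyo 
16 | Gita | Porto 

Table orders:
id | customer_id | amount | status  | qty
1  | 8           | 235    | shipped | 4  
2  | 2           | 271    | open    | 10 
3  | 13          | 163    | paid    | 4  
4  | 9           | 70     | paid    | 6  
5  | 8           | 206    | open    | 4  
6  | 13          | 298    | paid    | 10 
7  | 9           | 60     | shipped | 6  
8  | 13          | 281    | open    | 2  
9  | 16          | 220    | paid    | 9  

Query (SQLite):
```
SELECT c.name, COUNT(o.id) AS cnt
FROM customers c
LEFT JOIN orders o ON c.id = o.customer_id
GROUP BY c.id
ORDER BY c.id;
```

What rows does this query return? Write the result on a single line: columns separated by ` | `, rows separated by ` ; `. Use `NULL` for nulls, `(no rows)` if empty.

Dana | 1 ; Vik | 2 ; Dana | 2 ; Ivy | 3 ; Gita | 1

LEFT JOIN keeps every customers row; unmatched ones get NULL for orders columns.
Group by customers.id and compute COUNT(o.id). COUNT(col) of an all-NULL group is 0.
  2: ids {2} → COUNT(o.id)=1
  8: ids {1, 5} → COUNT(o.id)=2
  9: ids {4, 7} → COUNT(o.id)=2
  13: ids {3, 6, 8} → COUNT(o.id)=3
  16: ids {9} → COUNT(o.id)=1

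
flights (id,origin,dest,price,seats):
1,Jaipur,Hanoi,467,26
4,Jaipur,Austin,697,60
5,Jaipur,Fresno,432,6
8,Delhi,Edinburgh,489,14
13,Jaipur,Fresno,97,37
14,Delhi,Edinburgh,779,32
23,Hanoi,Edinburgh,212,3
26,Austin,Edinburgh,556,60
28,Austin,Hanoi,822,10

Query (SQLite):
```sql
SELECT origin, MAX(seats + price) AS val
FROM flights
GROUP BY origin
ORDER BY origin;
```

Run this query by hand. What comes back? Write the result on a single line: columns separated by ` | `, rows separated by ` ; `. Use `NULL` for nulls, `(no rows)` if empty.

Austin | 832 ; Delhi | 811 ; Hanoi | 215 ; Jaipur | 757

For each row compute seats + price.
Group by origin; take MAX of the expression per group.
  Austin: ids {26, 28} → MAX(seats + price)=832
  Delhi: ids {8, 14} → MAX(seats + price)=811
  Hanoi: ids {23} → MAX(seats + price)=215
  Jaipur: ids {1, 4, 5, 13} → MAX(seats + price)=757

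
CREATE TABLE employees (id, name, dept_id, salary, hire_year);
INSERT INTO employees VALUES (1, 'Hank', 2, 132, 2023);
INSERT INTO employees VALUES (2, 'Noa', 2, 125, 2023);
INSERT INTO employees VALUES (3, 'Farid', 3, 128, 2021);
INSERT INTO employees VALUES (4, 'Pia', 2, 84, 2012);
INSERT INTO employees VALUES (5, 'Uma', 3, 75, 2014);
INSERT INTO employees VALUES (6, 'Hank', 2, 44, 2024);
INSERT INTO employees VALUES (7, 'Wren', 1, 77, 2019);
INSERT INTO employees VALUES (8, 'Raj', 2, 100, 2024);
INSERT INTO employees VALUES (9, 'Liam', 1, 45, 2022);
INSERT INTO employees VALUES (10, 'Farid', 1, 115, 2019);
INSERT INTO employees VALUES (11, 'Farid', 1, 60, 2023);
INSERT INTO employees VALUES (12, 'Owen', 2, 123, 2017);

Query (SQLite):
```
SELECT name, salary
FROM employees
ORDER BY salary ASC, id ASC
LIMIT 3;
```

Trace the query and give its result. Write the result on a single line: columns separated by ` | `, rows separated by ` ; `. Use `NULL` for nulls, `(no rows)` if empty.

Sort by salary asc, tiebreak id asc: (44, id=6), (45, id=9), (60, id=11), (75, id=5), (77, id=7), (84, id=4) …. Take first 3.

Hank | 44 ; Liam | 45 ; Farid | 60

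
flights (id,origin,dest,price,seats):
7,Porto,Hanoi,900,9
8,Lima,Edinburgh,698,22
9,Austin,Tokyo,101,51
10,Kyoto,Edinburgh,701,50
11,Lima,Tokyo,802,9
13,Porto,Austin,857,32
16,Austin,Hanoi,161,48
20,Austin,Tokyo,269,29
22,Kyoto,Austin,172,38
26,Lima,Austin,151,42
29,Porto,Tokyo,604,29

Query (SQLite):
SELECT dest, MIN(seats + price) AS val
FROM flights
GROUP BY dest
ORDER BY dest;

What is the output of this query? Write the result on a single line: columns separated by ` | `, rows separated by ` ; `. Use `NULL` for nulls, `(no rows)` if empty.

Austin | 193 ; Edinburgh | 720 ; Hanoi | 209 ; Tokyo | 152

For each row compute seats + price.
Group by dest; take MIN of the expression per group.
  Austin: ids {13, 22, 26} → MIN(seats + price)=193
  Edinburgh: ids {8, 10} → MIN(seats + price)=720
  Hanoi: ids {7, 16} → MIN(seats + price)=209
  Tokyo: ids {9, 11, 20, 29} → MIN(seats + price)=152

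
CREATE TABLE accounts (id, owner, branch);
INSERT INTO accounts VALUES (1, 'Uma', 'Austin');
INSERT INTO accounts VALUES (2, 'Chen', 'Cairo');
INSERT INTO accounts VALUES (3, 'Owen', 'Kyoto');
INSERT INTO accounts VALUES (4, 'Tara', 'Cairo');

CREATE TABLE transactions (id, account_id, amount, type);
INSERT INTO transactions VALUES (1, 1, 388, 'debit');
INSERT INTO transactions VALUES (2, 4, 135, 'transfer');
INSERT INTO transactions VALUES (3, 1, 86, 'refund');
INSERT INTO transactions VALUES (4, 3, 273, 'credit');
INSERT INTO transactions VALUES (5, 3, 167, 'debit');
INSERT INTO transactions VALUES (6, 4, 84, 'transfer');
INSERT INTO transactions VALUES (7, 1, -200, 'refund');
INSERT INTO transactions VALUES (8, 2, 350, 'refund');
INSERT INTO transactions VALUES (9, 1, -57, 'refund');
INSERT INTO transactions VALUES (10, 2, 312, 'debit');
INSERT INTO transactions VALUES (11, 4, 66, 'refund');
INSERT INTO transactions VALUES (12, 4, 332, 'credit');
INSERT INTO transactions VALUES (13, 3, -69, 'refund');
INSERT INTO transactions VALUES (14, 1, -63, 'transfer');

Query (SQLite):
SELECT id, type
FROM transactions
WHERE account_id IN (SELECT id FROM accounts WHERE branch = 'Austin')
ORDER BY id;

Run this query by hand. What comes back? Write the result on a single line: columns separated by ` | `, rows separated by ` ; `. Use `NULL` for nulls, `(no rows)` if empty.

1 | debit ; 3 | refund ; 7 | refund ; 9 | refund ; 14 | transfer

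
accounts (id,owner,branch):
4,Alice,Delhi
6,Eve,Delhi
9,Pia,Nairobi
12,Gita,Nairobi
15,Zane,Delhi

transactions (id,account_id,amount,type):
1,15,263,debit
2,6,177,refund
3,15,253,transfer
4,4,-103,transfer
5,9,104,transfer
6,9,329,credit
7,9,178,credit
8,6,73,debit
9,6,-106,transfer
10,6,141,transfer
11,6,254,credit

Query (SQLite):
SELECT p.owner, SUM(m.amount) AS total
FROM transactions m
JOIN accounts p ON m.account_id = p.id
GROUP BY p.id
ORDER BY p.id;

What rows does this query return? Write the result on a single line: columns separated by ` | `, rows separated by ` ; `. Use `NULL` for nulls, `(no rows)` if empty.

Join each transactions row to its accounts via account_id.
Group joined rows by accounts.id; compute SUM(m.amount) per group.
  4: ids {4} → SUM(m.amount)=-103
  6: ids {2, 8, 9, 10, 11} → SUM(m.amount)=539
  9: ids {5, 6, 7} → SUM(m.amount)=611
  15: ids {1, 3} → SUM(m.amount)=516

Alice | -103 ; Eve | 539 ; Pia | 611 ; Zane | 516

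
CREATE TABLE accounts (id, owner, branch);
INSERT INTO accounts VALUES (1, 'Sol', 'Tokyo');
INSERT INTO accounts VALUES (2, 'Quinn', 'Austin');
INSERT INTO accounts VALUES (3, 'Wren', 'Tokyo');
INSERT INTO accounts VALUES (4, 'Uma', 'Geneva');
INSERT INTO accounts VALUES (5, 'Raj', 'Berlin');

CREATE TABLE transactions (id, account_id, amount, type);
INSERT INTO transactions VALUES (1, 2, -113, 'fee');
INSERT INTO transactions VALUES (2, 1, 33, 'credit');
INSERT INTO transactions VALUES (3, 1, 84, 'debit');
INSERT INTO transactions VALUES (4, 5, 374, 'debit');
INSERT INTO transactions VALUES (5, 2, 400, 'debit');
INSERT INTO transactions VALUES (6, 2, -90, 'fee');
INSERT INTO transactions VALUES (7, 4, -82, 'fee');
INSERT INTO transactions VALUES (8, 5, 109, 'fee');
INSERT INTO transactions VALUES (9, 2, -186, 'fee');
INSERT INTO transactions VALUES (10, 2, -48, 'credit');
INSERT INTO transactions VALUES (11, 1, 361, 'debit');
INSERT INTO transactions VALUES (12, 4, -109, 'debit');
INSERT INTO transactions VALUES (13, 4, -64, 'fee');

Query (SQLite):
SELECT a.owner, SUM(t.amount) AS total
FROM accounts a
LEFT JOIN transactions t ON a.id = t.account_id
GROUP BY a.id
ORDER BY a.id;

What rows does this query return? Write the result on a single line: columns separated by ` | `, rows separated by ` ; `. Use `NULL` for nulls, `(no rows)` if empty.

LEFT JOIN keeps every accounts row; unmatched ones get NULL for transactions columns.
Group by accounts.id and compute SUM(t.amount). SUM over an all-NULL group is NULL.
  1: ids {2, 3, 11} → SUM(t.amount)=478
  2: ids {1, 5, 6, 9, 10} → SUM(t.amount)=-37
  3: ids {—} → SUM(t.amount)=NULL
  4: ids {7, 12, 13} → SUM(t.amount)=-255
  5: ids {4, 8} → SUM(t.amount)=483

Sol | 478 ; Quinn | -37 ; Wren | NULL ; Uma | -255 ; Raj | 483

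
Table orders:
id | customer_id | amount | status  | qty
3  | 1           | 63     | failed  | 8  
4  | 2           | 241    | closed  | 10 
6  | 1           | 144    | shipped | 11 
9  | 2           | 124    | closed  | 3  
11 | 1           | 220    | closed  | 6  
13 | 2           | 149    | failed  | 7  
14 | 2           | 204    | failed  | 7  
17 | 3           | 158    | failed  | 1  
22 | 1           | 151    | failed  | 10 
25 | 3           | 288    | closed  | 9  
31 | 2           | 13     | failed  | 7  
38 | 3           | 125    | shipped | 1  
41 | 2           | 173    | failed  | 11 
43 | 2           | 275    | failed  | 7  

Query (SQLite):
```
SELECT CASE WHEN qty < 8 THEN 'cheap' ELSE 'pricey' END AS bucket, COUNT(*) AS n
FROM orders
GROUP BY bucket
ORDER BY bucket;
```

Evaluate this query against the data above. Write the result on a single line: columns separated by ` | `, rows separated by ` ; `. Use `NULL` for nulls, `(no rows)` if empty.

cheap | 8 ; pricey | 6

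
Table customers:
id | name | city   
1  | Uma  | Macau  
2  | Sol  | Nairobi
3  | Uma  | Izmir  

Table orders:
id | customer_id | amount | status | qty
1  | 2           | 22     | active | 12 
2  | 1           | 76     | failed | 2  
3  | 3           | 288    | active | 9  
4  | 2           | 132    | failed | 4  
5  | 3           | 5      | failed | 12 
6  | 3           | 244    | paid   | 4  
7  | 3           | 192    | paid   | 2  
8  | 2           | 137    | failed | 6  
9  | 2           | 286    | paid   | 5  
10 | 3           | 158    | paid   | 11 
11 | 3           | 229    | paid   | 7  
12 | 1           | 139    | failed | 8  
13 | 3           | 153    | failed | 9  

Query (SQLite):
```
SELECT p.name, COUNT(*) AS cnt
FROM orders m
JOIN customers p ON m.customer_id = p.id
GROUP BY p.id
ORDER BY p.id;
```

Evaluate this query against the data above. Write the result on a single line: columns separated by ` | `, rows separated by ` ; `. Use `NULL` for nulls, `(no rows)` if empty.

Join each orders row to its customers via customer_id.
Group joined rows by customers.id; compute COUNT(*) per group.
  1: ids {2, 12} → COUNT(*)=2
  2: ids {1, 4, 8, 9} → COUNT(*)=4
  3: ids {3, 5, 6, 7, 10, 11, 13} → COUNT(*)=7

Uma | 2 ; Sol | 4 ; Uma | 7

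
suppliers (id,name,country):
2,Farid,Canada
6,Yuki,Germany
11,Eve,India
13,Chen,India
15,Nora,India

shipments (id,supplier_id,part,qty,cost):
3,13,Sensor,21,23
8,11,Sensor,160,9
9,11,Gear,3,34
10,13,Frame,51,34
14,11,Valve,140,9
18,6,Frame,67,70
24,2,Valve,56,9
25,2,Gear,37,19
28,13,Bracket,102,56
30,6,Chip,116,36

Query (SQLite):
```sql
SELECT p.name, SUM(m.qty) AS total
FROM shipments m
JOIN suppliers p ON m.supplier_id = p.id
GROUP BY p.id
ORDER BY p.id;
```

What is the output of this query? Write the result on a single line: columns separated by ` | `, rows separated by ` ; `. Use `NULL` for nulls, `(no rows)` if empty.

Farid | 93 ; Yuki | 183 ; Eve | 303 ; Chen | 174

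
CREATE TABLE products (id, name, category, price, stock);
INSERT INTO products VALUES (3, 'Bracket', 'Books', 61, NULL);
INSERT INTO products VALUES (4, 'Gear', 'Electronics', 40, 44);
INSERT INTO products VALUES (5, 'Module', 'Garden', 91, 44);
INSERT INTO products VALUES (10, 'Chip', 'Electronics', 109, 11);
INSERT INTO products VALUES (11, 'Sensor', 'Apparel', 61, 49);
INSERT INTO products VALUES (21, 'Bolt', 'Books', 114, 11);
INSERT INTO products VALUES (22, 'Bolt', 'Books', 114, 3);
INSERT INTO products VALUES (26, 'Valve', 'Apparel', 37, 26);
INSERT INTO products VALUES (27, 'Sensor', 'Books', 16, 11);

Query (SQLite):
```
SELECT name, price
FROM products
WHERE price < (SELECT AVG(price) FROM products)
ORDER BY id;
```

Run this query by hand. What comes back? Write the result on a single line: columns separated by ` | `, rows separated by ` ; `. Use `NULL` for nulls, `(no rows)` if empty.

Bracket | 61 ; Gear | 40 ; Sensor | 61 ; Valve | 37 ; Sensor | 16

Scalar subquery: AVG(price) over all products rows = 71.444444 (≈; comparison uses full precision).
Keep rows where price < that value.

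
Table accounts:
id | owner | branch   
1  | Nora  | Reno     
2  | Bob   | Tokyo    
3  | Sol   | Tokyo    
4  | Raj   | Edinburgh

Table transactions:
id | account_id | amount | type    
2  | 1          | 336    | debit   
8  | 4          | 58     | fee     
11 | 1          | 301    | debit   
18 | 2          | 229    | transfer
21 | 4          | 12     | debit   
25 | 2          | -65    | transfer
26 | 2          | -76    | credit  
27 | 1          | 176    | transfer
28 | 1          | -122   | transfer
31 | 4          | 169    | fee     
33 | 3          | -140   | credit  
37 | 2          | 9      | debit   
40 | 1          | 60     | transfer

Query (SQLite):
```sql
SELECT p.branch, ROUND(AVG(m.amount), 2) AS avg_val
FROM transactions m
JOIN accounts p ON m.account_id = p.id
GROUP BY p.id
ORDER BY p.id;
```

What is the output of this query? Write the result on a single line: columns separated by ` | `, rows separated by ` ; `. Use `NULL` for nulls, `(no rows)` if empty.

Join each transactions row to its accounts via account_id.
Group joined rows by accounts.id; compute ROUND(AVG(m.amount), 2) per group.
  1: ids {2, 11, 27, 28, 40} → ROUND(AVG(m.amount), 2)=150.2
  2: ids {18, 25, 26, 37} → ROUND(AVG(m.amount), 2)=24.25
  3: ids {33} → ROUND(AVG(m.amount), 2)=-140
  4: ids {8, 21, 31} → ROUND(AVG(m.amount), 2)=79.67

Reno | 150.2 ; Tokyo | 24.25 ; Tokyo | -140 ; Edinburgh | 79.67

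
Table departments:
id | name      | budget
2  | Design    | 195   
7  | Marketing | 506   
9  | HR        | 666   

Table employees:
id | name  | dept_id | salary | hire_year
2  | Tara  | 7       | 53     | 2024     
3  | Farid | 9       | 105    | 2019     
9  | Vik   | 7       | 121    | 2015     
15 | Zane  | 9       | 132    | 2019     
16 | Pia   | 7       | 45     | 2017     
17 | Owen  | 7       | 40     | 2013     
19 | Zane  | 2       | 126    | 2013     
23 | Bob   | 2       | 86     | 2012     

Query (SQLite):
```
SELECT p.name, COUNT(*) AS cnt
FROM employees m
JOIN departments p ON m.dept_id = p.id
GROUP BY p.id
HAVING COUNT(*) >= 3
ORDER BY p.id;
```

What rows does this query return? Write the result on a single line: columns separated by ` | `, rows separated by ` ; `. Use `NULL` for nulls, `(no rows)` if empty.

Join each employees row to its departments via dept_id.
Group joined rows by departments.id; compute COUNT(*) per group.
HAVING: keep groups with count ≥ 3.
  2: ids {19, 23} → COUNT(*)=2
  7: ids {2, 9, 16, 17} → COUNT(*)=4
  9: ids {3, 15} → COUNT(*)=2

Marketing | 4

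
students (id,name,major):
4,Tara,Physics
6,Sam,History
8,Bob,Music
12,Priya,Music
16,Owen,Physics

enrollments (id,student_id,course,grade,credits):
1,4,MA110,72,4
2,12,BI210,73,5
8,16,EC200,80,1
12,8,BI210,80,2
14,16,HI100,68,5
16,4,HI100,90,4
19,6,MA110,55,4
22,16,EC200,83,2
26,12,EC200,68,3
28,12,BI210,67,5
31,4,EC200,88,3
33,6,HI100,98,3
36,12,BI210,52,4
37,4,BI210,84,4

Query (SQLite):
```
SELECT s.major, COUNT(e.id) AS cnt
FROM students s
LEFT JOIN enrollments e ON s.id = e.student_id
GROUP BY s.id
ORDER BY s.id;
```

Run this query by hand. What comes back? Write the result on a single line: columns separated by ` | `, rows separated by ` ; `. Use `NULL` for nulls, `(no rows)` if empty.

Physics | 4 ; History | 2 ; Music | 1 ; Music | 4 ; Physics | 3

LEFT JOIN keeps every students row; unmatched ones get NULL for enrollments columns.
Group by students.id and compute COUNT(e.id). COUNT(col) of an all-NULL group is 0.
  4: ids {1, 16, 31, 37} → COUNT(e.id)=4
  6: ids {19, 33} → COUNT(e.id)=2
  8: ids {12} → COUNT(e.id)=1
  12: ids {2, 26, 28, 36} → COUNT(e.id)=4
  16: ids {8, 14, 22} → COUNT(e.id)=3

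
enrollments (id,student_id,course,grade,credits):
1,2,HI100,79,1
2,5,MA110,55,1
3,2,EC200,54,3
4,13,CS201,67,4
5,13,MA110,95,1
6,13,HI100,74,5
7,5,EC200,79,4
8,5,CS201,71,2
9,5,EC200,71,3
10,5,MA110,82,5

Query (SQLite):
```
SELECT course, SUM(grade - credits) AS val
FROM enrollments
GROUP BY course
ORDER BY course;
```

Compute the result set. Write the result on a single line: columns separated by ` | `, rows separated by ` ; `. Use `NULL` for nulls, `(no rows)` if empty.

CS201 | 132 ; EC200 | 194 ; HI100 | 147 ; MA110 | 225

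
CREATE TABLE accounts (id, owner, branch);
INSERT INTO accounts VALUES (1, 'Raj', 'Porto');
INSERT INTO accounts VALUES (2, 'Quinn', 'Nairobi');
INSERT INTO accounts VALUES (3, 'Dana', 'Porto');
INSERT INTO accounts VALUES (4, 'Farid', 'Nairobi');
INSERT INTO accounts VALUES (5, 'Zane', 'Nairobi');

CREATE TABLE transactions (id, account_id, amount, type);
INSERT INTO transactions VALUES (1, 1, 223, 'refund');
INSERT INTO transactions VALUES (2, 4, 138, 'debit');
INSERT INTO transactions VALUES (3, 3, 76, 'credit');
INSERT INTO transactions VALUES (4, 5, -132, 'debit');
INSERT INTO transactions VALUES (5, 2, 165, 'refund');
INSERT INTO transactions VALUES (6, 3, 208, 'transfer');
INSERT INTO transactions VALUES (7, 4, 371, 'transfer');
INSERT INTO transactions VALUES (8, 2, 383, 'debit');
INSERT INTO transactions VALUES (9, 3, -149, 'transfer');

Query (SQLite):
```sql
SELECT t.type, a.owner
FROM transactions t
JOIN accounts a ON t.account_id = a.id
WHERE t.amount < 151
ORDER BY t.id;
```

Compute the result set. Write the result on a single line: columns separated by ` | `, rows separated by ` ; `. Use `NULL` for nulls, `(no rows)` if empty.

debit | Farid ; credit | Dana ; debit | Zane ; transfer | Dana

Each transactions row matches the accounts row where account_id = accounts.id.
Then keep rows with t.amount < 151.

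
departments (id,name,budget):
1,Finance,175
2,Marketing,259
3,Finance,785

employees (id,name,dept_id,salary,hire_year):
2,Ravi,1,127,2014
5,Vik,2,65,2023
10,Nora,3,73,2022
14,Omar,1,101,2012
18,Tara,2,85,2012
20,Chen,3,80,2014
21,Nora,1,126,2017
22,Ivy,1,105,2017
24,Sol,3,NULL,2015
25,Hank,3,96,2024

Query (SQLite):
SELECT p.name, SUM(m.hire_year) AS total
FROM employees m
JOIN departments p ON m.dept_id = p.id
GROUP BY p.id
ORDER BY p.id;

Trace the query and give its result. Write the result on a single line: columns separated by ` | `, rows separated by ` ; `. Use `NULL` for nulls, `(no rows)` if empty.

Join each employees row to its departments via dept_id.
Group joined rows by departments.id; compute SUM(m.hire_year) per group.
  1: ids {2, 14, 21, 22} → SUM(m.hire_year)=8060
  2: ids {5, 18} → SUM(m.hire_year)=4035
  3: ids {10, 20, 24, 25} → SUM(m.hire_year)=8075

Finance | 8060 ; Marketing | 4035 ; Finance | 8075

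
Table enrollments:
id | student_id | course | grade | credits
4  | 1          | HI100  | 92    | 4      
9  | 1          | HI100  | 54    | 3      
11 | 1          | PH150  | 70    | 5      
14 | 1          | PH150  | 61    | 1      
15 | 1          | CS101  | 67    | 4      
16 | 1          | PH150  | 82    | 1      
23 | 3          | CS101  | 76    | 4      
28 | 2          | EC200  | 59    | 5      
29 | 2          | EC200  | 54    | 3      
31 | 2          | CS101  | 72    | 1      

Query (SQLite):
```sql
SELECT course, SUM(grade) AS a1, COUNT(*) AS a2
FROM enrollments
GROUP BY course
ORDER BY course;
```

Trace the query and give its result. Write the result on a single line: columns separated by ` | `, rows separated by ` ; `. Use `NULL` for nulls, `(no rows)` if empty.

Group enrollments by course.
Per group compute: SUM(grade), COUNT(*).
  CS101: ids {15, 23, 31} → SUM(grade)=215, COUNT(*)=3
  EC200: ids {28, 29} → SUM(grade)=113, COUNT(*)=2
  HI100: ids {4, 9} → SUM(grade)=146, COUNT(*)=2
  PH150: ids {11, 14, 16} → SUM(grade)=213, COUNT(*)=3

CS101 | 215 | 3 ; EC200 | 113 | 2 ; HI100 | 146 | 2 ; PH150 | 213 | 3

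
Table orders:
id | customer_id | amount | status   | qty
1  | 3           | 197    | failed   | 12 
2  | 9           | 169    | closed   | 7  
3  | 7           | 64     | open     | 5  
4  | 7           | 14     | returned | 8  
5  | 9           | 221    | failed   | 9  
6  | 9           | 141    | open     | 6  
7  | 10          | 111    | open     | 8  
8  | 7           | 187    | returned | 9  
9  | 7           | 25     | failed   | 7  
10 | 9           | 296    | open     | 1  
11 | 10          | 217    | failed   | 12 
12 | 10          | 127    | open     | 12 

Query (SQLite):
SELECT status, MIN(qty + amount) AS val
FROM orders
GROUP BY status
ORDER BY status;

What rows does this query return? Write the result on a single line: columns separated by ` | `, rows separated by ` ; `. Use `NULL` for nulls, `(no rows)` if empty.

closed | 176 ; failed | 32 ; open | 69 ; returned | 22

For each row compute qty + amount.
Group by status; take MIN of the expression per group.
  closed: ids {2} → MIN(qty + amount)=176
  failed: ids {1, 5, 9, 11} → MIN(qty + amount)=32
  open: ids {3, 6, 7, 10, 12} → MIN(qty + amount)=69
  returned: ids {4, 8} → MIN(qty + amount)=22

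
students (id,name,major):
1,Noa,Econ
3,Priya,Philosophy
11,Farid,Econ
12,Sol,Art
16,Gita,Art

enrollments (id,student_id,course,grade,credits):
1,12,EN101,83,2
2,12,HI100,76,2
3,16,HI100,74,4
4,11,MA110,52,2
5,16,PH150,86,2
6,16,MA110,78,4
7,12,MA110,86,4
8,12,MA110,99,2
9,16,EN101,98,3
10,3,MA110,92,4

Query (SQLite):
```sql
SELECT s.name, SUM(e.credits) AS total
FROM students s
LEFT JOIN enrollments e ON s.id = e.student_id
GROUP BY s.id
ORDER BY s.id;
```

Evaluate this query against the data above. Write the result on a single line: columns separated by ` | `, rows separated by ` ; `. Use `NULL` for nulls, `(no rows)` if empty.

Noa | NULL ; Priya | 4 ; Farid | 2 ; Sol | 10 ; Gita | 13

LEFT JOIN keeps every students row; unmatched ones get NULL for enrollments columns.
Group by students.id and compute SUM(e.credits). SUM over an all-NULL group is NULL.
  1: ids {—} → SUM(e.credits)=NULL
  3: ids {10} → SUM(e.credits)=4
  11: ids {4} → SUM(e.credits)=2
  12: ids {1, 2, 7, 8} → SUM(e.credits)=10
  16: ids {3, 5, 6, 9} → SUM(e.credits)=13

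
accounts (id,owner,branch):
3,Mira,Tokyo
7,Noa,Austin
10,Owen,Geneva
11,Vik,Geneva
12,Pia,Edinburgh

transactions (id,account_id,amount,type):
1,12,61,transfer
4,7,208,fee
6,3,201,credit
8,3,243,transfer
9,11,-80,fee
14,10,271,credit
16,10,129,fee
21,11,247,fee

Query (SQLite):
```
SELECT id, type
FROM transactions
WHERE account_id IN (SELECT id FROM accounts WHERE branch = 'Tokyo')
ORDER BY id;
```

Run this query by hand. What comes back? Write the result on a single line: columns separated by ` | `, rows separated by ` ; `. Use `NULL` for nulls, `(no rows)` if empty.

6 | credit ; 8 | transfer

Inner query: accounts.id where branch = 'Tokyo'.
Outer: keep transactions rows whose account_id is in that set.
Inner query → {3}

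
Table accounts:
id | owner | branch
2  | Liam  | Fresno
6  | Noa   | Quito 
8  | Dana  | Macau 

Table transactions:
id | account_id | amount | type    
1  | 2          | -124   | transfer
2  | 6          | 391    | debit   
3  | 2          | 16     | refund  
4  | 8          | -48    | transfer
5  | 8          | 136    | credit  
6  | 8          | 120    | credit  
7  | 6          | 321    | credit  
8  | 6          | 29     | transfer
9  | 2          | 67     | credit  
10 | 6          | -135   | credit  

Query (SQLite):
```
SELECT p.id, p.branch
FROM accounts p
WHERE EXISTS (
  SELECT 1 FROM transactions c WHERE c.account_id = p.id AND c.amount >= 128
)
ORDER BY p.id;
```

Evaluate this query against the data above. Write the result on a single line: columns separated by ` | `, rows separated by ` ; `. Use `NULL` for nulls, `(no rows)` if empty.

For each accounts row, check whether any transactions with matching account_id has amount >= 128.
Keep rows where that is true.

6 | Quito ; 8 | Macau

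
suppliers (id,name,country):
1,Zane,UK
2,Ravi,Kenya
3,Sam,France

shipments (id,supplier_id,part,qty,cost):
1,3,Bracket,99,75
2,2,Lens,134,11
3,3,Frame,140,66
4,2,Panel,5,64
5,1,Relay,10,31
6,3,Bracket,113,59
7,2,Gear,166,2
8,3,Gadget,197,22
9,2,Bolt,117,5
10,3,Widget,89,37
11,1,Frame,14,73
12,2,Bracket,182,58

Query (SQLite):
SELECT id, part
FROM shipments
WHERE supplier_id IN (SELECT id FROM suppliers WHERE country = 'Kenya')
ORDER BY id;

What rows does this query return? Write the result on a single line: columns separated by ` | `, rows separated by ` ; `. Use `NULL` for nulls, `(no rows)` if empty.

2 | Lens ; 4 | Panel ; 7 | Gear ; 9 | Bolt ; 12 | Bracket

Inner query: suppliers.id where country = 'Kenya'.
Outer: keep shipments rows whose supplier_id is in that set.
Inner query → {2}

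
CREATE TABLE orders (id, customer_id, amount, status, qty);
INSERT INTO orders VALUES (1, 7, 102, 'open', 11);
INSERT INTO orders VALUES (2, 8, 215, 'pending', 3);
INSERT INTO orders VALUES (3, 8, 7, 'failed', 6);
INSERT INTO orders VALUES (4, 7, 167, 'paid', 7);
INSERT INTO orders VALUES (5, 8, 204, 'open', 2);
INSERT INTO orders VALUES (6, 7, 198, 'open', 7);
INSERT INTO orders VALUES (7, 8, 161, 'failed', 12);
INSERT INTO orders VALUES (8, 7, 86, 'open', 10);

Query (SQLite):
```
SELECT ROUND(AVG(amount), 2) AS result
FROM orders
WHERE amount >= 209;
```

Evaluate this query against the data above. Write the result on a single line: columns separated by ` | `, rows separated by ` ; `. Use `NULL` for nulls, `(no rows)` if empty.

Rows where amount >= 209 → amount values: [215].
AVG = 215 / 1 (rounded to 2 dp).

215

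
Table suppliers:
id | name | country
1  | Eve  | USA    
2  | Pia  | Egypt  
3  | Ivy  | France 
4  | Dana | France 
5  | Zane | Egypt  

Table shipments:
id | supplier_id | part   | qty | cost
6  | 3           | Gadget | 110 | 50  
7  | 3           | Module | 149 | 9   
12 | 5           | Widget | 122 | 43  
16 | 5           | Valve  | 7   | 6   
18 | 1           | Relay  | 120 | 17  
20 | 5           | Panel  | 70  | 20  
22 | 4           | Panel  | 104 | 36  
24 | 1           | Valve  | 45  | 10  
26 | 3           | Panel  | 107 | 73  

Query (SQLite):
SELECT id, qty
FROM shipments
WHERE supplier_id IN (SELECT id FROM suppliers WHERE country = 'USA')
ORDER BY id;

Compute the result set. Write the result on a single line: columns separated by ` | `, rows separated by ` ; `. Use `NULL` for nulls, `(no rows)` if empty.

Inner query: suppliers.id where country = 'USA'.
Outer: keep shipments rows whose supplier_id is in that set.
Inner query → {1}

18 | 120 ; 24 | 45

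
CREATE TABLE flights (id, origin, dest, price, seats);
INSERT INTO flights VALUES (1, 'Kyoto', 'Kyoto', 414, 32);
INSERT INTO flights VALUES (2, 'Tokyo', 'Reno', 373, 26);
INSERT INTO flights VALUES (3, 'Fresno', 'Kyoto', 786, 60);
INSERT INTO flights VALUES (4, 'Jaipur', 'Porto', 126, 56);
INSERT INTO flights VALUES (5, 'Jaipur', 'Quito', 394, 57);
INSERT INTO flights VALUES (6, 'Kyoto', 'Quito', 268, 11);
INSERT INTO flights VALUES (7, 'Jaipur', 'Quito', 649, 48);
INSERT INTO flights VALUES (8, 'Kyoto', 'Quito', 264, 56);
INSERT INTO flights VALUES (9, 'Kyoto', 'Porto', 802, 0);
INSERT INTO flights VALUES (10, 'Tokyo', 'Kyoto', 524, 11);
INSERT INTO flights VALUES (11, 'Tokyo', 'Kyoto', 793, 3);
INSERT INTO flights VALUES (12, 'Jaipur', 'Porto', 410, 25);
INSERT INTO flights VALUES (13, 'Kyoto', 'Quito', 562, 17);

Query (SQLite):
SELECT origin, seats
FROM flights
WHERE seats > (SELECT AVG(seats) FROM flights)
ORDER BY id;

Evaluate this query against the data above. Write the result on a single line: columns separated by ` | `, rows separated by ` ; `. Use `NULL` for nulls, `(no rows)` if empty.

Scalar subquery: AVG(seats) over all flights rows = 30.923077 (≈; comparison uses full precision).
Keep rows where seats > that value.

Kyoto | 32 ; Fresno | 60 ; Jaipur | 56 ; Jaipur | 57 ; Jaipur | 48 ; Kyoto | 56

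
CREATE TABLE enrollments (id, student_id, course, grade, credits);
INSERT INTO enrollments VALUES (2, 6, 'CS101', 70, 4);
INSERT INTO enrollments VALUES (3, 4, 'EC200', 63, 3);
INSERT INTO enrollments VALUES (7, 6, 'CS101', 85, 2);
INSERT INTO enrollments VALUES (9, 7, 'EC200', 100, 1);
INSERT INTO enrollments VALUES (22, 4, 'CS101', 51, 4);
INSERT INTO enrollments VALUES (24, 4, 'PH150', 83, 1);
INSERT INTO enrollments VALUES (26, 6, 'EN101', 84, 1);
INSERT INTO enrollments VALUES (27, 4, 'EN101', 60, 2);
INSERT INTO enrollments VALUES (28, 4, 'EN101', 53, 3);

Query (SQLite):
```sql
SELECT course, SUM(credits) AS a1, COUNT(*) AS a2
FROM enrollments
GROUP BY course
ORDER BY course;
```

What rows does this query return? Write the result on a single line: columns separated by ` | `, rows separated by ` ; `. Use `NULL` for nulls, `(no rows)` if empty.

Group enrollments by course.
Per group compute: SUM(credits), COUNT(*).
  CS101: ids {2, 7, 22} → SUM(credits)=10, COUNT(*)=3
  EC200: ids {3, 9} → SUM(credits)=4, COUNT(*)=2
  EN101: ids {26, 27, 28} → SUM(credits)=6, COUNT(*)=3
  PH150: ids {24} → SUM(credits)=1, COUNT(*)=1

CS101 | 10 | 3 ; EC200 | 4 | 2 ; EN101 | 6 | 3 ; PH150 | 1 | 1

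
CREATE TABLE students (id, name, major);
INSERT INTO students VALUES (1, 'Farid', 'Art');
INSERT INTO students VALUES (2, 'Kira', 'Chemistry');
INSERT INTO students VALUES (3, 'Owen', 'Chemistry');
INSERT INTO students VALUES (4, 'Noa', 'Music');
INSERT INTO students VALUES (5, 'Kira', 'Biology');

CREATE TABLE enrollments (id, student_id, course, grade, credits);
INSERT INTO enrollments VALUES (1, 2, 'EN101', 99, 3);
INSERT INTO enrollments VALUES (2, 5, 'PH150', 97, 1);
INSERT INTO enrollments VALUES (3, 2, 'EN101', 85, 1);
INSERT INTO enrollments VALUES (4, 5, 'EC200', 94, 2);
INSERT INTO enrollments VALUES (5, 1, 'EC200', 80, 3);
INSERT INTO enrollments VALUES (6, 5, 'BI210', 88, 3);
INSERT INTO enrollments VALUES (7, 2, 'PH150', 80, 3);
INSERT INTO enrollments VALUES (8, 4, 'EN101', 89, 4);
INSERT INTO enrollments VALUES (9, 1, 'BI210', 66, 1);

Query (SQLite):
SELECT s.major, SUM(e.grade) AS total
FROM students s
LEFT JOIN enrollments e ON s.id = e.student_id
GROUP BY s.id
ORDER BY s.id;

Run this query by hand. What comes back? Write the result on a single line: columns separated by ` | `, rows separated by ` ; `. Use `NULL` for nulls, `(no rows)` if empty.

LEFT JOIN keeps every students row; unmatched ones get NULL for enrollments columns.
Group by students.id and compute SUM(e.grade). SUM over an all-NULL group is NULL.
  1: ids {5, 9} → SUM(e.grade)=146
  2: ids {1, 3, 7} → SUM(e.grade)=264
  3: ids {—} → SUM(e.grade)=NULL
  4: ids {8} → SUM(e.grade)=89
  5: ids {2, 4, 6} → SUM(e.grade)=279

Art | 146 ; Chemistry | 264 ; Chemistry | NULL ; Music | 89 ; Biology | 279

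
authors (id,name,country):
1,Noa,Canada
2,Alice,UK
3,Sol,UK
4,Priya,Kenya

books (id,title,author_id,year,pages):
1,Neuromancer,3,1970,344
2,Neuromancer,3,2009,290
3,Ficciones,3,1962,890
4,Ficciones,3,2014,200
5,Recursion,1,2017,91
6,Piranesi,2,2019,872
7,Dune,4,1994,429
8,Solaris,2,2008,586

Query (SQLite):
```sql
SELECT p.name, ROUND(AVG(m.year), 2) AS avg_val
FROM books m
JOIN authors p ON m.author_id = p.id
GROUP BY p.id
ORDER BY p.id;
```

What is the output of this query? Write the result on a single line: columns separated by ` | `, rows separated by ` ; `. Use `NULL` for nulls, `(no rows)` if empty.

Join each books row to its authors via author_id.
Group joined rows by authors.id; compute ROUND(AVG(m.year), 2) per group.
  1: ids {5} → ROUND(AVG(m.year), 2)=2017
  2: ids {6, 8} → ROUND(AVG(m.year), 2)=2013.5
  3: ids {1, 2, 3, 4} → ROUND(AVG(m.year), 2)=1988.75
  4: ids {7} → ROUND(AVG(m.year), 2)=1994

Noa | 2017 ; Alice | 2013.5 ; Sol | 1988.75 ; Priya | 1994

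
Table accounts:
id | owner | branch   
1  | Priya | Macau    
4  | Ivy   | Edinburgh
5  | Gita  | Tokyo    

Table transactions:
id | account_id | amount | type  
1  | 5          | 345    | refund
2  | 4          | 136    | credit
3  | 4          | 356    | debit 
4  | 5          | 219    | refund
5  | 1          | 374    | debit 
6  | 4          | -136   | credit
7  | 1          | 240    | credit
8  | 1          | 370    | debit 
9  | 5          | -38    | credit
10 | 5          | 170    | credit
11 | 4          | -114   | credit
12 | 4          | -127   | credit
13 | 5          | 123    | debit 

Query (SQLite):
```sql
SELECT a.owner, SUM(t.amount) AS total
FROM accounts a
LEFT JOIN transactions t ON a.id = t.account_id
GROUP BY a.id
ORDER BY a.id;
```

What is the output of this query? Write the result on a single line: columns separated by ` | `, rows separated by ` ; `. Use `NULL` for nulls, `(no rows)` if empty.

Priya | 984 ; Ivy | 115 ; Gita | 819

LEFT JOIN keeps every accounts row; unmatched ones get NULL for transactions columns.
Group by accounts.id and compute SUM(t.amount). SUM over an all-NULL group is NULL.
  1: ids {5, 7, 8} → SUM(t.amount)=984
  4: ids {2, 3, 6, 11, 12} → SUM(t.amount)=115
  5: ids {1, 4, 9, 10, 13} → SUM(t.amount)=819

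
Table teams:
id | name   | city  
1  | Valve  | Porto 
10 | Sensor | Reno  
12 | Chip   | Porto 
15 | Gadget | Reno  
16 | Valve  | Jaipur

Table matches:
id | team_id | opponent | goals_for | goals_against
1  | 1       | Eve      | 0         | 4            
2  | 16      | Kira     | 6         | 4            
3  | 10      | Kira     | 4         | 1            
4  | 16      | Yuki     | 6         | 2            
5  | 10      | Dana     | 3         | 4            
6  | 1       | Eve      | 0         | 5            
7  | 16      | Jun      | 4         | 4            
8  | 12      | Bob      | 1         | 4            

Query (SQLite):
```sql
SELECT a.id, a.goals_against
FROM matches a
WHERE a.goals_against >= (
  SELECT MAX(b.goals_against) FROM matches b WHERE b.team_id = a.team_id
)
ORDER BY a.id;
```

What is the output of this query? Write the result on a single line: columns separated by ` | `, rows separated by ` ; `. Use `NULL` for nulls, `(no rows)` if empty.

2 | 4 ; 5 | 4 ; 6 | 5 ; 7 | 4 ; 8 | 4

For each matches row a, compute MAX(goals_against) over rows sharing a.team_id.
Keep row a if a.goals_against >= that per-group MAX.
  team_id=1: MAX(goals_against) = 5
  team_id=10: MAX(goals_against) = 4
  team_id=12: MAX(goals_against) = 4
  team_id=16: MAX(goals_against) = 4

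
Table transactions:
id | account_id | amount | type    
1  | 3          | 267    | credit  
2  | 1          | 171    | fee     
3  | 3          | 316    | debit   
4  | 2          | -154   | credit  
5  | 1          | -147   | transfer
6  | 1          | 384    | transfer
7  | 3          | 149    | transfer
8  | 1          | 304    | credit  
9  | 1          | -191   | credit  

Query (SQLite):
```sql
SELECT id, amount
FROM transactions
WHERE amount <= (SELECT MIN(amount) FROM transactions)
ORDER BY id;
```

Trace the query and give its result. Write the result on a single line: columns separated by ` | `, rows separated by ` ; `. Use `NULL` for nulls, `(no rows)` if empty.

Scalar subquery: MIN(amount) over all transactions rows = -191.
Keep rows where amount <= that value.

9 | -191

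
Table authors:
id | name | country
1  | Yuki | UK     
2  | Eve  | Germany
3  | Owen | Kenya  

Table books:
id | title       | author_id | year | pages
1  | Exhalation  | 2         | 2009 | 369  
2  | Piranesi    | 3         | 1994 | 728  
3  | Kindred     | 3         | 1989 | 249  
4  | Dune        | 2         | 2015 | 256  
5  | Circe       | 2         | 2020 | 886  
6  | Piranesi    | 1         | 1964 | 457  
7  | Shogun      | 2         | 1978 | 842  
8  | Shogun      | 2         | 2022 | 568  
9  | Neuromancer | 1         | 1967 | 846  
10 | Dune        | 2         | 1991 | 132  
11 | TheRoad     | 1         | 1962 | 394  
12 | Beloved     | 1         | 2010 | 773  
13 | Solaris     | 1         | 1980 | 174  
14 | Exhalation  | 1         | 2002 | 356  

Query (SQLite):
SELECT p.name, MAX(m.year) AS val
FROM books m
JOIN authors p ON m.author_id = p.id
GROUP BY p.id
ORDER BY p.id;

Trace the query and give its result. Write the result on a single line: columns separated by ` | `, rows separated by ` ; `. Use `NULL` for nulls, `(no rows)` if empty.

Yuki | 2010 ; Eve | 2022 ; Owen | 1994

Join each books row to its authors via author_id.
Group joined rows by authors.id; compute MAX(m.year) per group.
  1: ids {6, 9, 11, 12, 13, 14} → MAX(m.year)=2010
  2: ids {1, 4, 5, 7, 8, 10} → MAX(m.year)=2022
  3: ids {2, 3} → MAX(m.year)=1994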